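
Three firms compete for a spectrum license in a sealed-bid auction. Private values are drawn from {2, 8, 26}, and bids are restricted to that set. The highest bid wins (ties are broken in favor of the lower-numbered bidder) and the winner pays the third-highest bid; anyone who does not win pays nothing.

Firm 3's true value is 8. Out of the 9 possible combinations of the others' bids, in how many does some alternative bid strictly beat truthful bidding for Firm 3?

Others bid (2, 8): truth gives 0; bid 26 gives 6 > 0. Violating.
Others bid (8, 2): truth gives 0; bid 26 gives 6 > 0. Violating.
Others bid (2, 2): truth gives 6; no alternative beats it.
Others bid (2, 26): truth gives 0; no alternative beats it.
(Checking all 9 profiles: 2 have a profitable deviation, 7 do not.)

2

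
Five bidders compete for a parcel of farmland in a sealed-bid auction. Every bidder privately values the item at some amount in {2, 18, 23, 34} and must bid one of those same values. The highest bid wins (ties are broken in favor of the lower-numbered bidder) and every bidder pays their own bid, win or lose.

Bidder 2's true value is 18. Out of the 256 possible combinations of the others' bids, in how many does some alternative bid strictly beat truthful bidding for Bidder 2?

Others bid (2, 2, 2, 23): truth gives -18; bid 2 gives -2 > -18. Violating.
Others bid (2, 2, 2, 34): truth gives -18; bid 2 gives -2 > -18. Violating.
Others bid (2, 2, 18, 23): truth gives -18; bid 2 gives -2 > -18. Violating.
Others bid (2, 2, 18, 34): truth gives -18; bid 2 gives -2 > -18. Violating.
Others bid (2, 2, 2, 2): truth gives 0; no alternative beats it.
Others bid (2, 2, 2, 18): truth gives 0; no alternative beats it.
(Checking all 256 profiles: 248 have a profitable deviation, 8 do not.)

248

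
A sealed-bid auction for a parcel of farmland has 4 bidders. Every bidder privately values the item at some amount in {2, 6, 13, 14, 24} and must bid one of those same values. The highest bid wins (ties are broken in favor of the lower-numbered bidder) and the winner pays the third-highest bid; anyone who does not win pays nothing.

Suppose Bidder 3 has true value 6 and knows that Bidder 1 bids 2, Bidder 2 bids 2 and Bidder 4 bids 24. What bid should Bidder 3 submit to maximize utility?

24

Bid 2: loses, pays 0, utility 0.
Bid 6: loses, pays 0, utility 0.
Bid 13: loses, pays 0, utility 0.
Bid 14: loses, pays 0, utility 0.
Bid 24: wins, pays 2, utility 6 - 2 = 4.
The best choice is 24 with utility 4.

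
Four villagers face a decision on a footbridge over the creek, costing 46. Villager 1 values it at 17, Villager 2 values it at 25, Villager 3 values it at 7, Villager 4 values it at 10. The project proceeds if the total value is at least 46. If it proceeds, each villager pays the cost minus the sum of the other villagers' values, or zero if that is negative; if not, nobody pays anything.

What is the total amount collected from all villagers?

Total value 59 ≥ cost 46, so it is built.
Villager 1: others sum to 42; max(0, 46 - 42) = 4.
Villager 2: others sum to 34; max(0, 46 - 34) = 12.
Villager 3: others sum to 52; max(0, 46 - 52) = 0.
Villager 4: others sum to 49; max(0, 46 - 49) = 0.
Total collected = 4 + 12 + 0 + 0 = 16.

16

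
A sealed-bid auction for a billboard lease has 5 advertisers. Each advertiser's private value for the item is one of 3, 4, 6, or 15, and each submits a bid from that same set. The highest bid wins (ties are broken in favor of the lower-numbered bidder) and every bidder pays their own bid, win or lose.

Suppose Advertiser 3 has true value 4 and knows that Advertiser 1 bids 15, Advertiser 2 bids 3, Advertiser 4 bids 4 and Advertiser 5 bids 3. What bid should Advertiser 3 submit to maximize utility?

3

Bid 3: loses but pays 3, utility -3.
Bid 4: loses but pays 4, utility -4.
Bid 6: loses but pays 6, utility -6.
Bid 15: loses but pays 15, utility -15.
The best choice is 3 with utility -3.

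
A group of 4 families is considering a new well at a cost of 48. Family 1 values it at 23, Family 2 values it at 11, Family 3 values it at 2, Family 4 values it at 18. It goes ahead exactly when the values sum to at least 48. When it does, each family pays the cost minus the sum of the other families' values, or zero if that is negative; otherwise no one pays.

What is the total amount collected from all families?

Total value 54 ≥ cost 48, so it is built.
Family 1: others sum to 31; max(0, 48 - 31) = 17.
Family 2: others sum to 43; max(0, 48 - 43) = 5.
Family 3: others sum to 52; max(0, 48 - 52) = 0.
Family 4: others sum to 36; max(0, 48 - 36) = 12.
Total collected = 17 + 5 + 0 + 12 = 34.

34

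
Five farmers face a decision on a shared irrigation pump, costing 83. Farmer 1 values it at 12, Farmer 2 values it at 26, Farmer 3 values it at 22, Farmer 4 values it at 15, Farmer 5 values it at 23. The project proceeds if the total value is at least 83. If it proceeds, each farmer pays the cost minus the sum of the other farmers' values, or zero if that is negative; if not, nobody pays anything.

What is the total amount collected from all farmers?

26

Total value 98 ≥ cost 83, so it is built.
Farmer 1: others sum to 86; max(0, 83 - 86) = 0.
Farmer 2: others sum to 72; max(0, 83 - 72) = 11.
Farmer 3: others sum to 76; max(0, 83 - 76) = 7.
Farmer 4: others sum to 83; max(0, 83 - 83) = 0.
Farmer 5: others sum to 75; max(0, 83 - 75) = 8.
Total collected = 0 + 11 + 7 + 0 + 8 = 26.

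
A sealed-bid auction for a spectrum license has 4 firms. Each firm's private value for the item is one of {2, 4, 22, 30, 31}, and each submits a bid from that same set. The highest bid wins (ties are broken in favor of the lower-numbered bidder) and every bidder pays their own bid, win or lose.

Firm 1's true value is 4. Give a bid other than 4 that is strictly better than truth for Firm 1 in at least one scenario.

2

Suppose Firm 2 bids 2, Firm 3 bids 2 and Firm 4 bids 2.
Bid 4: wins, pays 4, utility 4 - 4 = 0.
Bid 2: wins, pays 2, utility 4 - 2 = 2.
So bidding 2 beats truth here (2 > 0).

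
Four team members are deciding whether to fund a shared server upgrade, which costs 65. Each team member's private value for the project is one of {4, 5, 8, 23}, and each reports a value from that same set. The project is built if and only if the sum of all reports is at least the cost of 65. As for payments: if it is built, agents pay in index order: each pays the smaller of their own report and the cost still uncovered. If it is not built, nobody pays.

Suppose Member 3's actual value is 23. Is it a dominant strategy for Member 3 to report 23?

No

Consider the case where Member 1 reports 23, Member 2 reports 23 and Member 4 reports 23.
Truthful report 23: project built, pays 19, utility 23 - 19 = 4.
Report 4 instead: project built, pays 4, utility 23 - 4 = 19.
Since 19 > 4, reporting 4 is strictly better here, so truthful reporting is not dominant.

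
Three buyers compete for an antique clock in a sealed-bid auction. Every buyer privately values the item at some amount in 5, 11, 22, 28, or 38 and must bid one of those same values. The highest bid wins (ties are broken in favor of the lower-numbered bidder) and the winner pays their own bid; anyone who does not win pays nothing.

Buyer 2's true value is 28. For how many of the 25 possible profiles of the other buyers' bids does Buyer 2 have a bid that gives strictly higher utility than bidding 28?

Others bid (5, 5): truth gives 0; bid 11 gives 17 > 0. Violating.
Others bid (5, 11): truth gives 0; bid 11 gives 17 > 0. Violating.
Others bid (5, 22): truth gives 0; bid 22 gives 6 > 0. Violating.
Others bid (11, 5): truth gives 0; bid 22 gives 6 > 0. Violating.
Others bid (5, 28): truth gives 0; no alternative beats it.
Others bid (5, 38): truth gives 0; no alternative beats it.
(Checking all 25 profiles: 6 have a profitable deviation, 19 do not.)

6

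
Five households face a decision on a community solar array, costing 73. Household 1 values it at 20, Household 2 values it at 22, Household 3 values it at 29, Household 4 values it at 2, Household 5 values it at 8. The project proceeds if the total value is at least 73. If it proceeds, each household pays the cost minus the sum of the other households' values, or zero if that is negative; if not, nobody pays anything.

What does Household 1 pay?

12

Total value 81 ≥ cost 73, so the project is built.
The other households' values sum to 61.
Cost minus that sum is 73 - 61 = 12.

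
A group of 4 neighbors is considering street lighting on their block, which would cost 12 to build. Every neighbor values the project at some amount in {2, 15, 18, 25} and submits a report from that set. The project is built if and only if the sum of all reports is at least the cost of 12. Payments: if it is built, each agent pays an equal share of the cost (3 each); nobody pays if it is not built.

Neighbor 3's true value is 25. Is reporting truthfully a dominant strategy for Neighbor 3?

Check each profile of the others' reports and compare truth against every alternative report.
Others report (2, 2, 2): truth gives 22, best alternative gives 22.
Others report (2, 2, 15): truth gives 22, best alternative gives 22.
Others report (2, 2, 18): truth gives 22, best alternative gives 22.
Others report (2, 2, 25): truth gives 22, best alternative gives 22.
Others report (2, 15, 2): truth gives 22, best alternative gives 22.
Others report (2, 15, 15): truth gives 22, best alternative gives 22.
(Remaining 58 profiles checked similarly; truth is weakly best in each.)
In every case the truthful report is at least as good as any alternative, so it is a dominant strategy.

Yes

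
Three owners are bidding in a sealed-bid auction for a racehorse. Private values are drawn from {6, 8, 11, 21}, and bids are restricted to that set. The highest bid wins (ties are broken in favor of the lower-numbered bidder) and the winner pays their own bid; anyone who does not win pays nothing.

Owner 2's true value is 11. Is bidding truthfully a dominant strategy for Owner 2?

Consider the case where Owner 1 bids 6 and Owner 3 bids 6.
Truthful bid 11: wins, pays 11, utility 11 - 11 = 0.
Bid 8 instead: wins, pays 8, utility 11 - 8 = 3.
Since 3 > 0, bidding 8 is strictly better here, so truthful bidding is not dominant.

No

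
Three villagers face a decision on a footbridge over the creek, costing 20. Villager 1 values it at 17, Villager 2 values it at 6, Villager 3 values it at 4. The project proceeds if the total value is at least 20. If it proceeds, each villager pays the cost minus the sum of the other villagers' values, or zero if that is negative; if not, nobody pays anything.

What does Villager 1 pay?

Total value 27 ≥ cost 20, so the project is built.
The other villagers' values sum to 10.
Cost minus that sum is 20 - 10 = 10.

10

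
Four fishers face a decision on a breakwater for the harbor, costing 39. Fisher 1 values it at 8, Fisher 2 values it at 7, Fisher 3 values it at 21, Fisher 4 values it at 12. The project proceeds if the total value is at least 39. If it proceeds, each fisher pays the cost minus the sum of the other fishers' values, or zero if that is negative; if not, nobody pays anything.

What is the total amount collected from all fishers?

15

Total value 48 ≥ cost 39, so it is built.
Fisher 1: others sum to 40; max(0, 39 - 40) = 0.
Fisher 2: others sum to 41; max(0, 39 - 41) = 0.
Fisher 3: others sum to 27; max(0, 39 - 27) = 12.
Fisher 4: others sum to 36; max(0, 39 - 36) = 3.
Total collected = 0 + 0 + 12 + 3 = 15.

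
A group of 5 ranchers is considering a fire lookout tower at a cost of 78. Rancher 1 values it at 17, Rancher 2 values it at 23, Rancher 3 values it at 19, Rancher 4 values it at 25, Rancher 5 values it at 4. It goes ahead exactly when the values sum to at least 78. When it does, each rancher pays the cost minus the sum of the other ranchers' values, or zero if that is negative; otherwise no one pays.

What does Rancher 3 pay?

Total value 88 ≥ cost 78, so the project is built.
The other ranchers' values sum to 69.
Cost minus that sum is 78 - 69 = 9.

9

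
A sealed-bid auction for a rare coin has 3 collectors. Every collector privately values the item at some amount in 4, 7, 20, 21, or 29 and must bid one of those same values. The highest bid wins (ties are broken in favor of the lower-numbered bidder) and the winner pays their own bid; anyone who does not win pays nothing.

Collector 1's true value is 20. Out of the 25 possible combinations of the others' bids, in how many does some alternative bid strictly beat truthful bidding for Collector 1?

Others bid (4, 4): truth gives 0; bid 4 gives 16 > 0. Violating.
Others bid (4, 7): truth gives 0; bid 7 gives 13 > 0. Violating.
Others bid (7, 4): truth gives 0; bid 7 gives 13 > 0. Violating.
Others bid (7, 7): truth gives 0; bid 7 gives 13 > 0. Violating.
Others bid (4, 20): truth gives 0; no alternative beats it.
Others bid (4, 21): truth gives 0; no alternative beats it.
(Checking all 25 profiles: 4 have a profitable deviation, 21 do not.)

4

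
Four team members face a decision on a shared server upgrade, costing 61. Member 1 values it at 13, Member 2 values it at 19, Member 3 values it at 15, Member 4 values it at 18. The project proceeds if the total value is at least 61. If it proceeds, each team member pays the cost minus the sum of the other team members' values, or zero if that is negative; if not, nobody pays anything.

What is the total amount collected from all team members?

49

Total value 65 ≥ cost 61, so it is built.
Member 1: others sum to 52; max(0, 61 - 52) = 9.
Member 2: others sum to 46; max(0, 61 - 46) = 15.
Member 3: others sum to 50; max(0, 61 - 50) = 11.
Member 4: others sum to 47; max(0, 61 - 47) = 14.
Total collected = 9 + 15 + 11 + 14 = 49.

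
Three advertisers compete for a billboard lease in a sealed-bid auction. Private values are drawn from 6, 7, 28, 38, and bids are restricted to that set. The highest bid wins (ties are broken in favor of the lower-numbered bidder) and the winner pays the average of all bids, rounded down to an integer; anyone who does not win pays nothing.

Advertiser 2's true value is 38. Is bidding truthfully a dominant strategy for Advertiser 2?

Consider the case where Advertiser 1 bids 6 and Advertiser 3 bids 6.
Truthful bid 38: wins, pays 16, utility 38 - 16 = 22.
Bid 7 instead: wins, pays 6, utility 38 - 6 = 32.
Since 32 > 22, bidding 7 is strictly better here, so truthful bidding is not dominant.

No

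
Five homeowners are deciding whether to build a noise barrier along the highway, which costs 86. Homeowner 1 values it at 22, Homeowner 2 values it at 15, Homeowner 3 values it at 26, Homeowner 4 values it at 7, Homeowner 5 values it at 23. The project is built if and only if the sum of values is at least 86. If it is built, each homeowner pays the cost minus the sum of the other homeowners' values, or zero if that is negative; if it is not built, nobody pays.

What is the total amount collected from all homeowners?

Total value 93 ≥ cost 86, so it is built.
Homeowner 1: others sum to 71; max(0, 86 - 71) = 15.
Homeowner 2: others sum to 78; max(0, 86 - 78) = 8.
Homeowner 3: others sum to 67; max(0, 86 - 67) = 19.
Homeowner 4: others sum to 86; max(0, 86 - 86) = 0.
Homeowner 5: others sum to 70; max(0, 86 - 70) = 16.
Total collected = 15 + 8 + 19 + 0 + 16 = 58.

58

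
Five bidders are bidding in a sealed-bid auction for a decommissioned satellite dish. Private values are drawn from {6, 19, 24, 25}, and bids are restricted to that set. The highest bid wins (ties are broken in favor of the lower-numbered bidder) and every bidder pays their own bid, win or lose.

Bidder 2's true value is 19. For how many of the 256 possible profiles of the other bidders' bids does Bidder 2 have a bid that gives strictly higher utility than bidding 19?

Others bid (6, 6, 6, 24): truth gives -19; bid 24 gives -5 > -19. Violating.
Others bid (6, 6, 6, 25): truth gives -19; bid 6 gives -6 > -19. Violating.
Others bid (6, 6, 19, 24): truth gives -19; bid 24 gives -5 > -19. Violating.
Others bid (6, 6, 19, 25): truth gives -19; bid 6 gives -6 > -19. Violating.
Others bid (6, 6, 6, 6): truth gives 0; no alternative beats it.
Others bid (6, 6, 6, 19): truth gives 0; no alternative beats it.
(Checking all 256 profiles: 248 have a profitable deviation, 8 do not.)

248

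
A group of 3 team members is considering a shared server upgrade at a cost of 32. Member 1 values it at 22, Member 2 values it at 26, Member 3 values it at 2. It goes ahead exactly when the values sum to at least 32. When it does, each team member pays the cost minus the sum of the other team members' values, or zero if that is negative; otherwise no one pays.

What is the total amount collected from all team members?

12

Total value 50 ≥ cost 32, so it is built.
Member 1: others sum to 28; max(0, 32 - 28) = 4.
Member 2: others sum to 24; max(0, 32 - 24) = 8.
Member 3: others sum to 48; max(0, 32 - 48) = 0.
Total collected = 4 + 8 + 0 = 12.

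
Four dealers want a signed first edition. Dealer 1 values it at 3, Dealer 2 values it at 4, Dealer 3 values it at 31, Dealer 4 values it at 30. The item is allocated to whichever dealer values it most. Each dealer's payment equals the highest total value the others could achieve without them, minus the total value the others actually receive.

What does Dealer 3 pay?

30

Dealer 3 has the highest value and receives the item.
Without Dealer 3, the item would go to the next-highest value, 30, so the others could achieve 30.
With Dealer 3 present and winning, the others receive nothing, so their total is 0.
Payment = 30 - 0 = 30.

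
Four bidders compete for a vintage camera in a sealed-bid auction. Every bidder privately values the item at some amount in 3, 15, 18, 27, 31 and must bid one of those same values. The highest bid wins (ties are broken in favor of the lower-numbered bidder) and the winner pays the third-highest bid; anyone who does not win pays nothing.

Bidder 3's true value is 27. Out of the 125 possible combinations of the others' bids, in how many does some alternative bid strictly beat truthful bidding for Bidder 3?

Others bid (3, 3, 31): truth gives 0; bid 31 gives 24 > 0. Violating.
Others bid (3, 15, 31): truth gives 0; bid 31 gives 12 > 0. Violating.
Others bid (3, 18, 31): truth gives 0; bid 31 gives 9 > 0. Violating.
Others bid (3, 27, 3): truth gives 0; bid 31 gives 24 > 0. Violating.
Others bid (3, 3, 3): truth gives 24; no alternative beats it.
Others bid (3, 3, 15): truth gives 24; no alternative beats it.
(Checking all 125 profiles: 27 have a profitable deviation, 98 do not.)

27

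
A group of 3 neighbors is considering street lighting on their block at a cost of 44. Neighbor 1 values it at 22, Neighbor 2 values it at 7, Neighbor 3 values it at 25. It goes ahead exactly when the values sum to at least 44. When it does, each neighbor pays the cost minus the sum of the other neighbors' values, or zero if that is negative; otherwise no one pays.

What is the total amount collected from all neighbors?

Total value 54 ≥ cost 44, so it is built.
Neighbor 1: others sum to 32; max(0, 44 - 32) = 12.
Neighbor 2: others sum to 47; max(0, 44 - 47) = 0.
Neighbor 3: others sum to 29; max(0, 44 - 29) = 15.
Total collected = 12 + 0 + 15 = 27.

27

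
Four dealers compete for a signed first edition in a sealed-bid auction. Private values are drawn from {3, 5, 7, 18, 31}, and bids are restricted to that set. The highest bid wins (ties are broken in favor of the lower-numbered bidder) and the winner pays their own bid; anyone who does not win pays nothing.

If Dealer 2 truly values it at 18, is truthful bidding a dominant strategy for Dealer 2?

No

Consider the case where Dealer 1 bids 3, Dealer 3 bids 3 and Dealer 4 bids 3.
Truthful bid 18: wins, pays 18, utility 18 - 18 = 0.
Bid 5 instead: wins, pays 5, utility 18 - 5 = 13.
Since 13 > 0, bidding 5 is strictly better here, so truthful bidding is not dominant.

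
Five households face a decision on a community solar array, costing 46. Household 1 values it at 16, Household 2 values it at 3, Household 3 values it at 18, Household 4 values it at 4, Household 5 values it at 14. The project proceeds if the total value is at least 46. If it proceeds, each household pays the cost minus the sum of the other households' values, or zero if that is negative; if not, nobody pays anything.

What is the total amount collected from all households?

Total value 55 ≥ cost 46, so it is built.
Household 1: others sum to 39; max(0, 46 - 39) = 7.
Household 2: others sum to 52; max(0, 46 - 52) = 0.
Household 3: others sum to 37; max(0, 46 - 37) = 9.
Household 4: others sum to 51; max(0, 46 - 51) = 0.
Household 5: others sum to 41; max(0, 46 - 41) = 5.
Total collected = 7 + 0 + 9 + 0 + 5 = 21.

21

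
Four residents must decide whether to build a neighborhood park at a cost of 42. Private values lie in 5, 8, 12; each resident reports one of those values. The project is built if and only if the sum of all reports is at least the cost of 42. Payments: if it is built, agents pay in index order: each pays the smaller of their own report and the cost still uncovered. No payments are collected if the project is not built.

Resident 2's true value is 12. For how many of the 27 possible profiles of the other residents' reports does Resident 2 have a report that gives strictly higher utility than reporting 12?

Others report (12, 12, 12): truth gives 0; report 8 gives 4 > 0. Violating.
Others report (5, 5, 5): truth gives 0; no alternative beats it.
Others report (5, 5, 8): truth gives 0; no alternative beats it.
(Checking all 27 profiles: 1 has a profitable deviation, 26 do not.)

1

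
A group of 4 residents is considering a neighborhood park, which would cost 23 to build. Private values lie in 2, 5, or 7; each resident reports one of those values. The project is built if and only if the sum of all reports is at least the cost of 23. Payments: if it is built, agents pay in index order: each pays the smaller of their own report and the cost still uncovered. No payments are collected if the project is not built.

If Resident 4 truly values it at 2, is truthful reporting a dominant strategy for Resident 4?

Check each profile of the others' reports and compare truth against every alternative report.
Others report (5, 7, 7): truth gives 0, best alternative gives -2.
Others report (7, 5, 7): truth gives 0, best alternative gives -2.
Others report (7, 7, 5): truth gives 0, best alternative gives -2.
Others report (2, 2, 2): truth gives 0, best alternative gives 0.
Others report (2, 2, 5): truth gives 0, best alternative gives 0.
Others report (2, 2, 7): truth gives 0, best alternative gives 0.
(Remaining 21 profiles checked similarly; truth is weakly best in each.)
In every case the truthful report is at least as good as any alternative, so it is a dominant strategy.

Yes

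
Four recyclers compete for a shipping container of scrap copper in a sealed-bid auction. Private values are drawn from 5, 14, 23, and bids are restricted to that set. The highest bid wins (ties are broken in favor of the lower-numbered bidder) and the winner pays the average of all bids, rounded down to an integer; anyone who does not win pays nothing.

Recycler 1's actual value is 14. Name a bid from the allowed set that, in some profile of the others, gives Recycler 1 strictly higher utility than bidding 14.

5

Suppose Recycler 2 bids 5, Recycler 3 bids 5 and Recycler 4 bids 5.
Bid 14: wins, pays 7, utility 14 - 7 = 7.
Bid 5: wins, pays 5, utility 14 - 5 = 9.
So bidding 5 beats truth here (9 > 7).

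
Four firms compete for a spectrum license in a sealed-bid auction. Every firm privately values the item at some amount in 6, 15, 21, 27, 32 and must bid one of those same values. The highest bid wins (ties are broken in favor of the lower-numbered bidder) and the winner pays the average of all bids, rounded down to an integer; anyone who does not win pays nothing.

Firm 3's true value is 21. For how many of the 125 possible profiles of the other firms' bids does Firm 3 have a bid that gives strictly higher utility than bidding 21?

Others bid (6, 6, 6): truth gives 12; bid 15 gives 13 > 12. Violating.
Others bid (6, 6, 15): truth gives 9; bid 15 gives 11 > 9. Violating.
Others bid (6, 6, 27): truth gives 0; bid 27 gives 5 > 0. Violating.
Others bid (6, 6, 32): truth gives 0; bid 32 gives 2 > 0. Violating.
Others bid (6, 6, 21): truth gives 8; no alternative beats it.
Others bid (6, 15, 6): truth gives 9; no alternative beats it.
(Checking all 125 profiles: 25 have a profitable deviation, 100 do not.)

25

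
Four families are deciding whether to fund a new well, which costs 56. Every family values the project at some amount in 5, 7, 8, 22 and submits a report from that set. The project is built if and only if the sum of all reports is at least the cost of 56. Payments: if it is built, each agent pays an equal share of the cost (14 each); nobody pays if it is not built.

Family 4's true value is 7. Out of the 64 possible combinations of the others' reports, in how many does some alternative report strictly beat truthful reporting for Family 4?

Others report (5, 22, 22): truth gives -7; report 5 gives 0 > -7. Violating.
Others report (22, 5, 22): truth gives -7; report 5 gives 0 > -7. Violating.
Others report (22, 22, 5): truth gives -7; report 5 gives 0 > -7. Violating.
Others report (5, 5, 5): truth gives 0; no alternative beats it.
Others report (5, 5, 7): truth gives 0; no alternative beats it.
(Checking all 64 profiles: 3 have a profitable deviation, 61 do not.)

3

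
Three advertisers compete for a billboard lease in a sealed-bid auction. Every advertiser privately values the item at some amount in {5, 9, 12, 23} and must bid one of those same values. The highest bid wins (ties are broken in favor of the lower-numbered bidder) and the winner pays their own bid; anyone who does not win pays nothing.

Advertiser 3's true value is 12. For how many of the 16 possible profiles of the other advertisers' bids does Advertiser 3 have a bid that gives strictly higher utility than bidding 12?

1

Others bid (5, 5): truth gives 0; bid 9 gives 3 > 0. Violating.
Others bid (5, 9): truth gives 0; no alternative beats it.
Others bid (5, 12): truth gives 0; no alternative beats it.
(Checking all 16 profiles: 1 has a profitable deviation, 15 do not.)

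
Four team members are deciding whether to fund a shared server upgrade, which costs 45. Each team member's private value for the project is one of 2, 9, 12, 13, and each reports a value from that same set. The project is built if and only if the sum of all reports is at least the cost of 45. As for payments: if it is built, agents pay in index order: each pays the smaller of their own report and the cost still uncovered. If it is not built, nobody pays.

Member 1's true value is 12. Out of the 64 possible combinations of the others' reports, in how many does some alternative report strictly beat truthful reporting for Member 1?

8

Others report (12, 12, 12): truth gives 0; report 9 gives 3 > 0. Violating.
Others report (12, 12, 13): truth gives 0; report 9 gives 3 > 0. Violating.
Others report (12, 13, 12): truth gives 0; report 9 gives 3 > 0. Violating.
Others report (12, 13, 13): truth gives 0; report 9 gives 3 > 0. Violating.
Others report (2, 2, 2): truth gives 0; no alternative beats it.
Others report (2, 2, 9): truth gives 0; no alternative beats it.
(Checking all 64 profiles: 8 have a profitable deviation, 56 do not.)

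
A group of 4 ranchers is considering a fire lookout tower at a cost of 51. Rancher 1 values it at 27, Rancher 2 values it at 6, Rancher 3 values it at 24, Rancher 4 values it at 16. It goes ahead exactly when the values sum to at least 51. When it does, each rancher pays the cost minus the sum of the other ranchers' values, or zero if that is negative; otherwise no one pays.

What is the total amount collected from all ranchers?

7

Total value 73 ≥ cost 51, so it is built.
Rancher 1: others sum to 46; max(0, 51 - 46) = 5.
Rancher 2: others sum to 67; max(0, 51 - 67) = 0.
Rancher 3: others sum to 49; max(0, 51 - 49) = 2.
Rancher 4: others sum to 57; max(0, 51 - 57) = 0.
Total collected = 5 + 0 + 2 + 0 = 7.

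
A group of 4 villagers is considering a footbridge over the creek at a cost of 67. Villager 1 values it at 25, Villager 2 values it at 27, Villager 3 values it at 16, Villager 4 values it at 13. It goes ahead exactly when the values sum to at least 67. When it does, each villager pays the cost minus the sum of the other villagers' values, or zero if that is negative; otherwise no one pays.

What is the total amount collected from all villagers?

Total value 81 ≥ cost 67, so it is built.
Villager 1: others sum to 56; max(0, 67 - 56) = 11.
Villager 2: others sum to 54; max(0, 67 - 54) = 13.
Villager 3: others sum to 65; max(0, 67 - 65) = 2.
Villager 4: others sum to 68; max(0, 67 - 68) = 0.
Total collected = 11 + 13 + 2 + 0 = 26.

26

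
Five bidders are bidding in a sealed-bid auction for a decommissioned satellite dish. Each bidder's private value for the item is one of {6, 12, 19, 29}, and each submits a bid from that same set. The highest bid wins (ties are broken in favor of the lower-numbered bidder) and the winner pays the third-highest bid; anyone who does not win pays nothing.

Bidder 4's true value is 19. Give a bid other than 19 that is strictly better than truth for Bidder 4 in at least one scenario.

Suppose Bidder 1 bids 6, Bidder 2 bids 6, Bidder 3 bids 6 and Bidder 5 bids 29.
Bid 19: loses, pays 0, utility 0.
Bid 29: wins, pays 6, utility 19 - 6 = 13.
So bidding 29 beats truth here (13 > 0).

29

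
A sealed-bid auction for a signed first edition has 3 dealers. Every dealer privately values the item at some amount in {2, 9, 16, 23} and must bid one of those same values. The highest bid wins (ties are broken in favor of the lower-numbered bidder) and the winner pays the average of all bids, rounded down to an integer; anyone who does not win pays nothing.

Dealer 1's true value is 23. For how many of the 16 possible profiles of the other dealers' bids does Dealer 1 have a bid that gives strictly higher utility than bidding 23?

Others bid (2, 2): truth gives 14; bid 2 gives 21 > 14. Violating.
Others bid (2, 9): truth gives 12; bid 9 gives 17 > 12. Violating.
Others bid (2, 16): truth gives 10; bid 16 gives 12 > 10. Violating.
Others bid (9, 2): truth gives 12; bid 9 gives 17 > 12. Violating.
Others bid (2, 23): truth gives 7; no alternative beats it.
Others bid (9, 23): truth gives 5; no alternative beats it.
(Checking all 16 profiles: 9 have a profitable deviation, 7 do not.)

9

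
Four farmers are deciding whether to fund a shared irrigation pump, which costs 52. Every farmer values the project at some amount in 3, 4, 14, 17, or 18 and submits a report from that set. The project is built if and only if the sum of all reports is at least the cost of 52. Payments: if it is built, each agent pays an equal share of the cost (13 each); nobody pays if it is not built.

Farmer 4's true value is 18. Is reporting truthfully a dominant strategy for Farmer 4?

Check each profile of the others' reports and compare truth against every alternative report.
Others report (3, 14, 17): truth gives 5, best alternative gives 0.
Others report (3, 17, 14): truth gives 5, best alternative gives 0.
Others report (14, 3, 17): truth gives 5, best alternative gives 0.
Others report (14, 17, 3): truth gives 5, best alternative gives 0.
Others report (17, 3, 14): truth gives 5, best alternative gives 0.
Others report (17, 14, 3): truth gives 5, best alternative gives 0.
(Remaining 119 profiles checked similarly; truth is weakly best in each.)
In every case the truthful report is at least as good as any alternative, so it is a dominant strategy.

Yes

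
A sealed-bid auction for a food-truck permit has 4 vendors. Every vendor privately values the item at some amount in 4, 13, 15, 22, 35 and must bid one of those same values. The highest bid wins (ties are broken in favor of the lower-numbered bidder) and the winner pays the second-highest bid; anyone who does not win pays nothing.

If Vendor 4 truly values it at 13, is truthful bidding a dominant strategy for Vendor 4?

Yes

Check each profile of the others' bids and compare truth against every alternative bid.
Others bid (4, 4, 4): truth gives 9, best alternative gives 9.
Others bid (4, 4, 13): truth gives 0, best alternative gives 0.
Others bid (4, 4, 15): truth gives 0, best alternative gives 0.
Others bid (4, 4, 22): truth gives 0, best alternative gives 0.
Others bid (4, 4, 35): truth gives 0, best alternative gives 0.
Others bid (4, 13, 4): truth gives 0, best alternative gives 0.
(Remaining 119 profiles checked similarly; truth is weakly best in each.)
In every case the truthful bid is at least as good as any alternative, so it is a dominant strategy.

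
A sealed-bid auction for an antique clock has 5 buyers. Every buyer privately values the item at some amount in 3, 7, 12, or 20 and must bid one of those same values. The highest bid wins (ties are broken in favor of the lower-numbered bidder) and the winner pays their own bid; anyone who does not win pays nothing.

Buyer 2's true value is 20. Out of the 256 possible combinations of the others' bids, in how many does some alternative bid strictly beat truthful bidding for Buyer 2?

54

Others bid (3, 3, 3, 3): truth gives 0; bid 7 gives 13 > 0. Violating.
Others bid (3, 3, 3, 7): truth gives 0; bid 7 gives 13 > 0. Violating.
Others bid (3, 3, 3, 12): truth gives 0; bid 12 gives 8 > 0. Violating.
Others bid (3, 3, 7, 3): truth gives 0; bid 7 gives 13 > 0. Violating.
Others bid (3, 3, 3, 20): truth gives 0; no alternative beats it.
Others bid (3, 3, 7, 20): truth gives 0; no alternative beats it.
(Checking all 256 profiles: 54 have a profitable deviation, 202 do not.)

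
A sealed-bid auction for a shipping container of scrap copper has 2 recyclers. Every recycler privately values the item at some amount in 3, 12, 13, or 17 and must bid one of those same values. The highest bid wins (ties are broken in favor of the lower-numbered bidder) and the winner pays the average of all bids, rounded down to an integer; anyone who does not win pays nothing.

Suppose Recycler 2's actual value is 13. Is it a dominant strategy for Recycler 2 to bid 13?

Consider the case where Recycler 1 bids 3.
Truthful bid 13: wins, pays 8, utility 13 - 8 = 5.
Bid 12 instead: wins, pays 7, utility 13 - 7 = 6.
Since 6 > 5, bidding 12 is strictly better here, so truthful bidding is not dominant.

No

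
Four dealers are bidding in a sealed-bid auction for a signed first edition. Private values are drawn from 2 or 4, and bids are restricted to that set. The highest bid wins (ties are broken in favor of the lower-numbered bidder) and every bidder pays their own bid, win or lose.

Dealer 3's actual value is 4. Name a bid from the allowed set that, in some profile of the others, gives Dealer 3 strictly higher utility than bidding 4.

Suppose Dealer 1 bids 2, Dealer 2 bids 4 and Dealer 4 bids 2.
Bid 4: loses but pays 4, utility -4.
Bid 2: loses but pays 2, utility -2.
So bidding 2 beats truth here (-2 > -4).

2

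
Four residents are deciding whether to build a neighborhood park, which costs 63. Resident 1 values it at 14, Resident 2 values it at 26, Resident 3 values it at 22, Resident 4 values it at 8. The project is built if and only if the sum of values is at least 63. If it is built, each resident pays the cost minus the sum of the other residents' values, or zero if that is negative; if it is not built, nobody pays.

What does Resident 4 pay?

1

Total value 70 ≥ cost 63, so the project is built.
The other residents' values sum to 62.
Cost minus that sum is 63 - 62 = 1.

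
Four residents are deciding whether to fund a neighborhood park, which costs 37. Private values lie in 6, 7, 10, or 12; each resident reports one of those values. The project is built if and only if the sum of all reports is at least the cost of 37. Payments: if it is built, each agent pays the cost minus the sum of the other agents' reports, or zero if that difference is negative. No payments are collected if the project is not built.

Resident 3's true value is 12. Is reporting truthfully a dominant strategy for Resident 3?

Check each profile of the others' reports and compare truth against every alternative report.
Others report (6, 10, 10): truth gives 1, best alternative gives 0.
Others report (7, 7, 12): truth gives 1, best alternative gives 0.
Others report (7, 12, 7): truth gives 1, best alternative gives 0.
Others report (10, 6, 10): truth gives 1, best alternative gives 0.
Others report (10, 10, 6): truth gives 1, best alternative gives 0.
Others report (12, 7, 7): truth gives 1, best alternative gives 0.
(Remaining 58 profiles checked similarly; truth is weakly best in each.)
In every case the truthful report is at least as good as any alternative, so it is a dominant strategy.

Yes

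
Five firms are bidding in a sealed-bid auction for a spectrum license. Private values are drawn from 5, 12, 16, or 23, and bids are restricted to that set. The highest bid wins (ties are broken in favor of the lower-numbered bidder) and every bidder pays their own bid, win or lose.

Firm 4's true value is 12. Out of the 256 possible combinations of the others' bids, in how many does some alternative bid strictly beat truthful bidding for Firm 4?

Others bid (5, 5, 5, 16): truth gives -12; bid 16 gives -4 > -12. Violating.
Others bid (5, 5, 5, 23): truth gives -12; bid 5 gives -5 > -12. Violating.
Others bid (5, 5, 12, 5): truth gives -12; bid 16 gives -4 > -12. Violating.
Others bid (5, 5, 12, 12): truth gives -12; bid 16 gives -4 > -12. Violating.
Others bid (5, 5, 5, 5): truth gives 0; no alternative beats it.
Others bid (5, 5, 5, 12): truth gives 0; no alternative beats it.
(Checking all 256 profiles: 254 have a profitable deviation, 2 do not.)

254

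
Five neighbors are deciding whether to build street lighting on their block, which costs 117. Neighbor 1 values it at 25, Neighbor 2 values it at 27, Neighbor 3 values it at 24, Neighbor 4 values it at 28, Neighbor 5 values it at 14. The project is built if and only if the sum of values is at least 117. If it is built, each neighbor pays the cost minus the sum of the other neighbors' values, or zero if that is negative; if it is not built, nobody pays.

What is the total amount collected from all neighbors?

113

Total value 118 ≥ cost 117, so it is built.
Neighbor 1: others sum to 93; max(0, 117 - 93) = 24.
Neighbor 2: others sum to 91; max(0, 117 - 91) = 26.
Neighbor 3: others sum to 94; max(0, 117 - 94) = 23.
Neighbor 4: others sum to 90; max(0, 117 - 90) = 27.
Neighbor 5: others sum to 104; max(0, 117 - 104) = 13.
Total collected = 24 + 26 + 23 + 27 + 13 = 113.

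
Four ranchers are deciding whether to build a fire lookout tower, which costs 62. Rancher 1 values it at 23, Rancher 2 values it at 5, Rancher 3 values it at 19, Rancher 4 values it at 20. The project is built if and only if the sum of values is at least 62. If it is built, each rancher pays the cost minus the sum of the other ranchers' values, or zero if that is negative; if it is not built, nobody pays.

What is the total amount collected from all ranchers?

47

Total value 67 ≥ cost 62, so it is built.
Rancher 1: others sum to 44; max(0, 62 - 44) = 18.
Rancher 2: others sum to 62; max(0, 62 - 62) = 0.
Rancher 3: others sum to 48; max(0, 62 - 48) = 14.
Rancher 4: others sum to 47; max(0, 62 - 47) = 15.
Total collected = 18 + 0 + 14 + 15 = 47.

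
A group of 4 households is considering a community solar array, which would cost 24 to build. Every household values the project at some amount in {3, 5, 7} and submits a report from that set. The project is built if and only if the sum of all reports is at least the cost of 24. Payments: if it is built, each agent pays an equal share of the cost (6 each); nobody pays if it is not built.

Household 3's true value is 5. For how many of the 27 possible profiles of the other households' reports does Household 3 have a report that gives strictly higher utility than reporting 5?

Others report (5, 7, 7): truth gives -1; report 3 gives 0 > -1. Violating.
Others report (7, 5, 7): truth gives -1; report 3 gives 0 > -1. Violating.
Others report (7, 7, 5): truth gives -1; report 3 gives 0 > -1. Violating.
Others report (3, 3, 3): truth gives 0; no alternative beats it.
Others report (3, 3, 5): truth gives 0; no alternative beats it.
(Checking all 27 profiles: 3 have a profitable deviation, 24 do not.)

3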